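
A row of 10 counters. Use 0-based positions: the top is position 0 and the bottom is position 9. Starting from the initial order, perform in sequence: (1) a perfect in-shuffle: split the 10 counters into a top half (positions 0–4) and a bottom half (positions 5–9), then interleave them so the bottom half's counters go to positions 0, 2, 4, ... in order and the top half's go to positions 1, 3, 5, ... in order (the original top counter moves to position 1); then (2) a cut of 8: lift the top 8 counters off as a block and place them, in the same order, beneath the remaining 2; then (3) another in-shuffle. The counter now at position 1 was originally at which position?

9

Undo the operations in reverse order, starting from position 1:
  undo op 3 (in-shuffle, from top half): 1 ← 0
  undo op 2 (cut 8): 0 ← 8
  undo op 1 (in-shuffle, from bottom half): 8 ← 9
So the counter at position 1 came from original position 9.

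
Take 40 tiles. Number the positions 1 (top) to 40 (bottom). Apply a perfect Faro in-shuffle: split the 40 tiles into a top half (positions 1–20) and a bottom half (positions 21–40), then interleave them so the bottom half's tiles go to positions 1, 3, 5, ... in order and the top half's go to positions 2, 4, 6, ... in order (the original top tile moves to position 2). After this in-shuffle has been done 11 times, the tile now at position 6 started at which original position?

38

Work backwards from position 6, undoing one in-shuffle at a time:
6 ← 3 ← 22 ← 11 ← 26 ← 13 ← 27 ← 34 ← 17 ← 29 ← 35 ← 38
So the tile now at position 6 started at position 38.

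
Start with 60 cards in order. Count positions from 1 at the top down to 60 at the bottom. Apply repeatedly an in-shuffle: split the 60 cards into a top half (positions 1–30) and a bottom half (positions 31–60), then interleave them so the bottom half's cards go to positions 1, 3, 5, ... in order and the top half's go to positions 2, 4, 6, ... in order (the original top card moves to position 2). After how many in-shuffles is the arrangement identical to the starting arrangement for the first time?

60

The in-shuffle permutes the 60 positions with cycle lengths [60].
Every card is home exactly when every cycle has completed a whole number of laps, i.e. after lcm(60) = 60 in-shuffles.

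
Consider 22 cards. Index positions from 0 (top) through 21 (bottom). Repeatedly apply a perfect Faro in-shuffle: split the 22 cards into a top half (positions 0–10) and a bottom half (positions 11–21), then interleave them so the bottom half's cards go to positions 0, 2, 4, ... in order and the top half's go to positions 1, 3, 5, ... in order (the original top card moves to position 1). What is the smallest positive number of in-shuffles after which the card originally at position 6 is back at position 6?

Follow position 6 under repeated in-shuffles:
6 → 13 → 4 → 9 → 19 → 16 → 10 → 21 → 20 → 18 → 14 → 6
It first returns after 11 in-shuffles.

11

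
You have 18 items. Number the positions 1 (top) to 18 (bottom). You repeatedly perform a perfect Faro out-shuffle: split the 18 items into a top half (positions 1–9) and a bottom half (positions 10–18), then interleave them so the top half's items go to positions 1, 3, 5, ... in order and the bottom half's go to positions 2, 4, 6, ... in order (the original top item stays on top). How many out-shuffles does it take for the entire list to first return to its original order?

The out-shuffle permutes the 18 positions with cycle lengths [1, 1, 8, 8].
Every item is home exactly when every cycle has completed a whole number of laps, i.e. after lcm(1, 8) = 8 out-shuffles.

8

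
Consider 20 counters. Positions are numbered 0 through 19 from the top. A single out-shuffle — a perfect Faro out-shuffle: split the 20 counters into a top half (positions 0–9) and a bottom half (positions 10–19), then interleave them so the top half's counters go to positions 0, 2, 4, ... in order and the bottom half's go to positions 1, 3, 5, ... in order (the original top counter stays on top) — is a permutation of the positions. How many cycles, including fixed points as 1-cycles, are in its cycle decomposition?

Trace each unvisited position around until it returns:
(0) (1 2 4 8 16 13 ... len 18) (19)
3 cycles in total.

3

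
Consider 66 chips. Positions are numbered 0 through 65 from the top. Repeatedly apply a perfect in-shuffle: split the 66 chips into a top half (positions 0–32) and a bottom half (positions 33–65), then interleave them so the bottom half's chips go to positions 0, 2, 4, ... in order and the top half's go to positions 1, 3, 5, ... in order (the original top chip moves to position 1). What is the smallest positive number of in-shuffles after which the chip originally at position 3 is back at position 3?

Follow position 3 under repeated in-shuffles:
3 → 7 → 15 → 31 → 63 → 60 → 54 → 42 → ... → 3 (length 66)
It first returns after 66 in-shuffles.

66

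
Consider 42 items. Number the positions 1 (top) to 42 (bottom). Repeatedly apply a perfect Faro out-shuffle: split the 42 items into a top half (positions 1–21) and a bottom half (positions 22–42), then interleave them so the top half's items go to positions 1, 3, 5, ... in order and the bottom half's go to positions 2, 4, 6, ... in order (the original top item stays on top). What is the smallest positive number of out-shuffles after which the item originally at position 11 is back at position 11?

20

Follow position 11 under repeated out-shuffles:
11 → 21 → 41 → 40 → 38 → 34 → 26 → 10 → 19 → 37 → 32 → 22 → 2 → 3 → 5 → 9 → 17 → 33 → 24 → 6 → 11
It first returns after 20 out-shuffles.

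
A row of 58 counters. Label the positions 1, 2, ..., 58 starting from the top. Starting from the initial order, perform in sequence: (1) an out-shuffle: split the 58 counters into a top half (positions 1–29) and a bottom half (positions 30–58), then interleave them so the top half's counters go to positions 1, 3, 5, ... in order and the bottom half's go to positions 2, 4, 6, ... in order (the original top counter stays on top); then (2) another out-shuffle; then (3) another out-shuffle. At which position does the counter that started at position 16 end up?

Track the counter from position 16 forward through each operation:
  after op 1 (out-shuffle): 16 → 31
  after op 2 (out-shuffle): 31 → 4
  after op 3 (out-shuffle): 4 → 7

7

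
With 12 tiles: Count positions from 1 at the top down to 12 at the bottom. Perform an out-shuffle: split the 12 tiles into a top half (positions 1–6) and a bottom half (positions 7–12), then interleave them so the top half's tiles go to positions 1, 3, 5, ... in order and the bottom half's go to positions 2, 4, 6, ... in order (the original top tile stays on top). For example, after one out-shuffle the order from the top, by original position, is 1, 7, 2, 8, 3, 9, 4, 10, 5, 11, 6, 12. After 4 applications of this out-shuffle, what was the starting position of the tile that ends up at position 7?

Work backwards from position 7, undoing one out-shuffle at a time:
7 ← 4 ← 8 ← 10 ← 11
So the tile now at position 7 started at position 11.

11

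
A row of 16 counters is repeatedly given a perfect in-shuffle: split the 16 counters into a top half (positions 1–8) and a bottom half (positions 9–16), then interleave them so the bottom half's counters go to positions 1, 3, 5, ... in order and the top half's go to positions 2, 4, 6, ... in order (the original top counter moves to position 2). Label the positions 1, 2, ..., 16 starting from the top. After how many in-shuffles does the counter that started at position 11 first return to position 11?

8

Follow position 11 under repeated in-shuffles:
11 → 5 → 10 → 3 → 6 → 12 → 7 → 14 → 11
It first returns after 8 in-shuffles.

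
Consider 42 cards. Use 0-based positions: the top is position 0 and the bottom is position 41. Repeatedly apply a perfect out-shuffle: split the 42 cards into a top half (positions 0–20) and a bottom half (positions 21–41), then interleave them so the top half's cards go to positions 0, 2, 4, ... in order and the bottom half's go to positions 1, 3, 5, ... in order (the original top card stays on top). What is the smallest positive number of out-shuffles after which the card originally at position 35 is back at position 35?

Follow position 35 under repeated out-shuffles:
35 → 29 → 17 → 34 → 27 → 13 → 26 → 11 → 22 → 3 → 6 → 12 → 24 → 7 → 14 → 28 → 15 → 30 → 19 → 38 → 35
It first returns after 20 out-shuffles.

20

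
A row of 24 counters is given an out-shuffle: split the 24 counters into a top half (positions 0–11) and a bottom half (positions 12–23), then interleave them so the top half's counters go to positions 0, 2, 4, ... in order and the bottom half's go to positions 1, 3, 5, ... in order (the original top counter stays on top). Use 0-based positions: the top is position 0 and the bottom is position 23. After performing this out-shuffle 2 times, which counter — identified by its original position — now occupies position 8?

2

Work backwards from position 8, undoing one out-shuffle at a time:
8 ← 4 ← 2
So the counter now at position 8 started at position 2.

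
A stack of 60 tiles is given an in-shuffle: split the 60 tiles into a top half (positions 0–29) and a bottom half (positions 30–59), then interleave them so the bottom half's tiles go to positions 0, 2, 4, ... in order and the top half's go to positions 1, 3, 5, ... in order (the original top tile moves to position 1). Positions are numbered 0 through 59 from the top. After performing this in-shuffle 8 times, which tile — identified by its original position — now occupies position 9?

Work backwards from position 9, undoing one in-shuffle at a time:
9 ← 4 ← 32 ← 46 ← 53 ← 26 ← 43 ← 21 ← 10
So the tile now at position 9 started at position 10.

10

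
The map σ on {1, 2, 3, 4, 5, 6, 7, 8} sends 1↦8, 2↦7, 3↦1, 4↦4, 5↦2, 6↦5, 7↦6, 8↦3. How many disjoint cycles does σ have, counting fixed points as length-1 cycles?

3

Cycle decomposition: (1 8 3) (2 7 6 5) (4).
3 cycles.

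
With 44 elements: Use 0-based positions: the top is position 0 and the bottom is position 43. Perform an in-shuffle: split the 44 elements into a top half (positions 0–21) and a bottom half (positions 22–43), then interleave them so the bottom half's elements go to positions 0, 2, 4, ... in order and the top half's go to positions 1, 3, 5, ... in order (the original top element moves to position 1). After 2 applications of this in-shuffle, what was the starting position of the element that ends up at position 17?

Work backwards from position 17, undoing one in-shuffle at a time:
17 ← 8 ← 26
So the element now at position 17 started at position 26.

26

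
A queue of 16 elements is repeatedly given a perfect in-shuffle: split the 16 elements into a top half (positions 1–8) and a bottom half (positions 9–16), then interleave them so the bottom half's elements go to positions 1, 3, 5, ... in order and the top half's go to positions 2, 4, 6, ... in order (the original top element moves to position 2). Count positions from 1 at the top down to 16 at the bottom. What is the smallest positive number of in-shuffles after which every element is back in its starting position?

8

The in-shuffle permutes the 16 positions with cycle lengths [8, 8].
Every element is home exactly when every cycle has completed a whole number of laps, i.e. after lcm(8) = 8 in-shuffles.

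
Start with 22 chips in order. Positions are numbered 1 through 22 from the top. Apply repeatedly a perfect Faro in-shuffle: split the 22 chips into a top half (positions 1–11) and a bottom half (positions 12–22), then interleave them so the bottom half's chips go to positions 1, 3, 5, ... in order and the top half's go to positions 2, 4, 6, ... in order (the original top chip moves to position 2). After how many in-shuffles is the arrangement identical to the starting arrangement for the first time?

The in-shuffle permutes the 22 positions with cycle lengths [11, 11].
Every chip is home exactly when every cycle has completed a whole number of laps, i.e. after lcm(11) = 11 in-shuffles.

11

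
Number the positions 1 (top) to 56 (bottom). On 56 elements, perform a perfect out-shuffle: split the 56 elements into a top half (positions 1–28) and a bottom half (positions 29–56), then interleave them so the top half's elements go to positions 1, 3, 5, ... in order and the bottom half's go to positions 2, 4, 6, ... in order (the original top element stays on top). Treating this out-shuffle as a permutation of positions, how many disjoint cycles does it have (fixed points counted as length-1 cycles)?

Trace each unvisited position around until it returns:
(1) (2 3 5 9 17 33 ... len 20) (4 7 13 25 49 42 ... len 20) (6 11 21 41 26 51 46 36 16 31) (12 23 45 34) (56)
6 cycles in total.

6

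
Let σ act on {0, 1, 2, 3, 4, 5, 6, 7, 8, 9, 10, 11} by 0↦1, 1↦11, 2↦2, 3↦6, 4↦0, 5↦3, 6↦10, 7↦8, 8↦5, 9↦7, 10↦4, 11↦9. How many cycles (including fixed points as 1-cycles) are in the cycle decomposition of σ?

2

Cycle decomposition: (0 1 11 9 7 8 5 3 6 10 4) (2).
2 cycles.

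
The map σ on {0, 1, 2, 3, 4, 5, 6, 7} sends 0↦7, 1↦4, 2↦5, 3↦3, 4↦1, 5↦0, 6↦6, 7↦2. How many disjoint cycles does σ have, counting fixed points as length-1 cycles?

4

Cycle decomposition: (0 7 2 5) (1 4) (3) (6).
4 cycles.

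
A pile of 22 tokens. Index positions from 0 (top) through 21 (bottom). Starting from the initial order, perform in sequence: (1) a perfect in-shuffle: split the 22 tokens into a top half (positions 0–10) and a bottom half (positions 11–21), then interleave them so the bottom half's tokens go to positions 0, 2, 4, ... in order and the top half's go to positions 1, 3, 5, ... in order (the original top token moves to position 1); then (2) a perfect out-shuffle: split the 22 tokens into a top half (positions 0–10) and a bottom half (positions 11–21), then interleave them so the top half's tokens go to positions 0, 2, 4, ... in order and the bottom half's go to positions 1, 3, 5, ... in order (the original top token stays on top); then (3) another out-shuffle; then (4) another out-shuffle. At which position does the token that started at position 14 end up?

6

Track the token from position 14 forward through each operation:
  after op 1 (in-shuffle): 14 → 6
  after op 2 (out-shuffle): 6 → 12
  after op 3 (out-shuffle): 12 → 3
  after op 4 (out-shuffle): 3 → 6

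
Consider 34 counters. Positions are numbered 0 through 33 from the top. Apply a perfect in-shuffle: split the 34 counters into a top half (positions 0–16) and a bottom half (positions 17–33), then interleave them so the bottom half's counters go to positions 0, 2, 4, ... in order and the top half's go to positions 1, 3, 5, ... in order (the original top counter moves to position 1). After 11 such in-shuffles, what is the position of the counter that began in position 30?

32

Track the counter's position through each in-shuffle:
30 → 26 → 18 → 2 → 5 → 11 → 23 → 12 → 25 → 16 → 33 → 32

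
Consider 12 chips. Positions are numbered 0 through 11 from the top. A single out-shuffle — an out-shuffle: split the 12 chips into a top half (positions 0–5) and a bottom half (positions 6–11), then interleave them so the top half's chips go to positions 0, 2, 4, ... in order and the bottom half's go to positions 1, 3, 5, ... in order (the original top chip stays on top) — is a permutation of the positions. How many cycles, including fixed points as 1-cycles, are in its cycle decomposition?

3

Trace each unvisited position around until it returns:
(0) (1 2 4 8 5 10 9 7 3 6) (11)
3 cycles in total.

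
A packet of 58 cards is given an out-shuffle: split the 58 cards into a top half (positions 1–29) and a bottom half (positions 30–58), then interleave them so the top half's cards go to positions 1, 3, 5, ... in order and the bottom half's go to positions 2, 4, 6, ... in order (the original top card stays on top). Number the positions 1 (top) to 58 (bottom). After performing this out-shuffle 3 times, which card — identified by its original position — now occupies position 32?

Work backwards from position 32, undoing one out-shuffle at a time:
32 ← 45 ← 23 ← 12
So the card now at position 32 started at position 12.

12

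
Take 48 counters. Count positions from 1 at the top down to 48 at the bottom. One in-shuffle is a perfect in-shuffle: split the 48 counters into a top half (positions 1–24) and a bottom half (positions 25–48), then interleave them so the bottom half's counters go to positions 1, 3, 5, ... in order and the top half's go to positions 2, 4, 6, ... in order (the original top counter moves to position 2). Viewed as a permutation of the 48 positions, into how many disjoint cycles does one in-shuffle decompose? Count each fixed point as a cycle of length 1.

Trace each unvisited position around until it returns:
(1 2 4 8 16 32 ... len 21) (3 6 12 24 48 47 ... len 21) (7 14 28) (21 42 35)
4 cycles in total.

4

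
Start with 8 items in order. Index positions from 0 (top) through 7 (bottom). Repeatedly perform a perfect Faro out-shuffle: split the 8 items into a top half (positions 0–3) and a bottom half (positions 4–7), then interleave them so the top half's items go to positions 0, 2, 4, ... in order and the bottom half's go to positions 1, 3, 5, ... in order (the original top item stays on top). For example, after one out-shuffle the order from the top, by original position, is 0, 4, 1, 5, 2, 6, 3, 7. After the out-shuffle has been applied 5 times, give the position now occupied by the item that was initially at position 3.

Track the item's position through each out-shuffle:
3 → 6 → 5 → 3 → 6 → 5

5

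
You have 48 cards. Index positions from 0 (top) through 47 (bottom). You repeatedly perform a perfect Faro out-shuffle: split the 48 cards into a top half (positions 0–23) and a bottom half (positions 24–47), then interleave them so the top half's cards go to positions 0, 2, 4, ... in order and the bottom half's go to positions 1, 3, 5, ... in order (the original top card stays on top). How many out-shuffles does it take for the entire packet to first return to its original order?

The out-shuffle permutes the 48 positions with cycle lengths [1, 1, 23, 23].
Every card is home exactly when every cycle has completed a whole number of laps, i.e. after lcm(1, 23) = 23 out-shuffles.

23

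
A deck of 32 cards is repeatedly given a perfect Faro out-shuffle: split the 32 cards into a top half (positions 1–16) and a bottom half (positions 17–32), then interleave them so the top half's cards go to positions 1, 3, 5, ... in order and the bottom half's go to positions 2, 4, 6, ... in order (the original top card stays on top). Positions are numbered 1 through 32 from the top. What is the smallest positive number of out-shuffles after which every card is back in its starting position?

The out-shuffle permutes the 32 positions with cycle lengths [1, 1, 5, 5, 5, 5, 5, 5].
Every card is home exactly when every cycle has completed a whole number of laps, i.e. after lcm(1, 5) = 5 out-shuffles.

5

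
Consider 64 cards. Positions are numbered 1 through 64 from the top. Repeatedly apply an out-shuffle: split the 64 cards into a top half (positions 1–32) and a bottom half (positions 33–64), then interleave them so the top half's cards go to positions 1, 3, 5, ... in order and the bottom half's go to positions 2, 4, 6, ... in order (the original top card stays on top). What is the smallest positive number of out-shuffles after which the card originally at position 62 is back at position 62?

6

Follow position 62 under repeated out-shuffles:
62 → 60 → 56 → 48 → 32 → 63 → 62
It first returns after 6 out-shuffles.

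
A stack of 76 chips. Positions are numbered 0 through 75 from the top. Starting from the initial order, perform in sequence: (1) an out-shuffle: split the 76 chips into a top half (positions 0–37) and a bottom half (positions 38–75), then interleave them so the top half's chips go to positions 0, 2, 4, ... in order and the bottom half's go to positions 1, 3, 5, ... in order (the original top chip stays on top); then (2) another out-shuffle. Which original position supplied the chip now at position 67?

73

Undo the operations in reverse order, starting from position 67:
  undo op 2 (out-shuffle, from bottom half): 67 ← 71
  undo op 1 (out-shuffle, from bottom half): 71 ← 73
So the chip at position 67 came from original position 73.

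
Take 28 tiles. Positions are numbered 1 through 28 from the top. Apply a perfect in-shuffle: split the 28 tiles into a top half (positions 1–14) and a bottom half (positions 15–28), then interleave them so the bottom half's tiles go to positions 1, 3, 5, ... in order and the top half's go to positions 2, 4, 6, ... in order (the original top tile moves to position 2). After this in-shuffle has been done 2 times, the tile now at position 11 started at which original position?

10

Work backwards from position 11, undoing one in-shuffle at a time:
11 ← 20 ← 10
So the tile now at position 11 started at position 10.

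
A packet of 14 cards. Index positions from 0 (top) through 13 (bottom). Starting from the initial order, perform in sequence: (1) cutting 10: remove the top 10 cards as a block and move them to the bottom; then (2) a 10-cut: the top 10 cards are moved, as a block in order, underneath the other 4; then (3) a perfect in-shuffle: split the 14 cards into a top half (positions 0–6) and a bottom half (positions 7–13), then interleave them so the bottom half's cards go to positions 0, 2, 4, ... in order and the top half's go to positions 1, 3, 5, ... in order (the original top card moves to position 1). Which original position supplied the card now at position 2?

0

Undo the operations in reverse order, starting from position 2:
  undo op 3 (in-shuffle, from bottom half): 2 ← 8
  undo op 2 (cut 10): 8 ← 4
  undo op 1 (cut 10): 4 ← 0
So the card at position 2 came from original position 0.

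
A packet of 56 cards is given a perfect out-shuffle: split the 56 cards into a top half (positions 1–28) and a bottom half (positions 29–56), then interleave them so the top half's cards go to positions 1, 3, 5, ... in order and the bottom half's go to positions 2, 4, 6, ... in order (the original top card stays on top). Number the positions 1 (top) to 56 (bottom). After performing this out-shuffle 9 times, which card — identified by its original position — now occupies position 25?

38

Work backwards from position 25, undoing one out-shuffle at a time:
25 ← 13 ← 7 ← 4 ← 30 ← 43 ← 22 ← 39 ← 20 ← 38
So the card now at position 25 started at position 38.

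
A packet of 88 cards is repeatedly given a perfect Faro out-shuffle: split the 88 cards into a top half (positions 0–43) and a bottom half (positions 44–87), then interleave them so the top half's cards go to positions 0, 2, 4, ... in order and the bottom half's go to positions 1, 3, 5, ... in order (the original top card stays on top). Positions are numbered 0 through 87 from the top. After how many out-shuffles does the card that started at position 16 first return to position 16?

Follow position 16 under repeated out-shuffles:
16 → 32 → 64 → 41 → 82 → 77 → 67 → 47 → ... → 16 (length 28)
It first returns after 28 out-shuffles.

28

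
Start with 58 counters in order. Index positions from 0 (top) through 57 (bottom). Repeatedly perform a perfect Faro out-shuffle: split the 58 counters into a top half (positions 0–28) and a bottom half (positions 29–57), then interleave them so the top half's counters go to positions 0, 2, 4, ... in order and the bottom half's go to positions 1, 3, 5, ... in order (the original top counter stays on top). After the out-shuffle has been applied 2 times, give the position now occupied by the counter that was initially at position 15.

Track the counter's position through each out-shuffle:
15 → 30 → 3

3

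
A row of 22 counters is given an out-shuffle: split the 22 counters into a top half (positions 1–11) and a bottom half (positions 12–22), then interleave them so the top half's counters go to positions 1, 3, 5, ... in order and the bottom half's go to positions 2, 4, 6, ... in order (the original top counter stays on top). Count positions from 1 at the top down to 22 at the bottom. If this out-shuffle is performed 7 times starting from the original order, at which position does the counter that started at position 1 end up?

1

Position 1 is a fixed point of every out-shuffle, so the counter never moves.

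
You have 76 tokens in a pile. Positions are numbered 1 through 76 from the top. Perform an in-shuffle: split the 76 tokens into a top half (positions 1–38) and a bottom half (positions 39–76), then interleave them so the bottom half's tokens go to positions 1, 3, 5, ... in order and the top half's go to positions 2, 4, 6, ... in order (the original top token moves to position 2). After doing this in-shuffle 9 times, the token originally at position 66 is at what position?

Track the token's position through each in-shuffle:
66 → 55 → 33 → 66 → 55 → 33 → 66 → 55 → 33 → 66

66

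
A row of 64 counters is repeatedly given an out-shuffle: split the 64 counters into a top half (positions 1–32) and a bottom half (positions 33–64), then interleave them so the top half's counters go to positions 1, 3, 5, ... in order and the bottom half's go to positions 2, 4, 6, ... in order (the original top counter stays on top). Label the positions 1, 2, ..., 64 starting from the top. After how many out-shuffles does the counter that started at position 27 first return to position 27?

Follow position 27 under repeated out-shuffles:
27 → 53 → 42 → 20 → 39 → 14 → 27
It first returns after 6 out-shuffles.

6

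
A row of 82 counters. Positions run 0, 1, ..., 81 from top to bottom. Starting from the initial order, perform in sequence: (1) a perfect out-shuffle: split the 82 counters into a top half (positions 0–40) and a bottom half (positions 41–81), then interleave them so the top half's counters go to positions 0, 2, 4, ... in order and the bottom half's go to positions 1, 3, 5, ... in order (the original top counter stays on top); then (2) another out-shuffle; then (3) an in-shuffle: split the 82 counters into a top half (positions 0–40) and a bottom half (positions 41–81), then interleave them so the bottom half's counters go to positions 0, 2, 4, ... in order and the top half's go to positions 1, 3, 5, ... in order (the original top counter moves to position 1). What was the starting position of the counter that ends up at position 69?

Undo the operations in reverse order, starting from position 69:
  undo op 3 (in-shuffle, from top half): 69 ← 34
  undo op 2 (out-shuffle, from top half): 34 ← 17
  undo op 1 (out-shuffle, from bottom half): 17 ← 49
So the counter at position 69 came from original position 49.

49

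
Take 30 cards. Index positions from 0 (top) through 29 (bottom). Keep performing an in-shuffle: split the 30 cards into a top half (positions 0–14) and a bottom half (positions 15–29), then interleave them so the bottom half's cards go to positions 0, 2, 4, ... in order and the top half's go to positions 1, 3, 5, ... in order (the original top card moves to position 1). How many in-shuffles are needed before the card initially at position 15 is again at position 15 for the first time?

5

Follow position 15 under repeated in-shuffles:
15 → 0 → 1 → 3 → 7 → 15
It first returns after 5 in-shuffles.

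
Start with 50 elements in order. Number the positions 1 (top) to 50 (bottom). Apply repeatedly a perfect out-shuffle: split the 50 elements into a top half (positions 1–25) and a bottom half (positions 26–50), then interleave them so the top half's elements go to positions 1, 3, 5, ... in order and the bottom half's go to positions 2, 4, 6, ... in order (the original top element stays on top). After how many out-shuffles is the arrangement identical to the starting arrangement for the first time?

21

The out-shuffle permutes the 50 positions with cycle lengths [1, 1, 3, 3, 21, 21].
Every element is home exactly when every cycle has completed a whole number of laps, i.e. after lcm(1, 3, 21) = 21 out-shuffles.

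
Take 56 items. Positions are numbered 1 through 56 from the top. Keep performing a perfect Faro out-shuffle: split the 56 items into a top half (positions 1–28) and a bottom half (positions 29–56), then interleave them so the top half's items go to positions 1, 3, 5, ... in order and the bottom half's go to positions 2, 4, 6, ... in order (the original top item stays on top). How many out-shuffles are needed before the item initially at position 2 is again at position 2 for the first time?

20

Follow position 2 under repeated out-shuffles:
2 → 3 → 5 → 9 → 17 → 33 → 10 → 19 → 37 → 18 → 35 → 14 → 27 → 53 → 50 → 44 → 32 → 8 → 15 → 29 → 2
It first returns after 20 out-shuffles.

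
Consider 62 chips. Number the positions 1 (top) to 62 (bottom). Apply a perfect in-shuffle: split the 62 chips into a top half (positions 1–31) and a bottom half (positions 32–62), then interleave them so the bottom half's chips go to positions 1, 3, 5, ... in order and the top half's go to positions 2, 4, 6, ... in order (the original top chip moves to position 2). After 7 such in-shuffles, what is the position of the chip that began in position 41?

19

Track the chip's position through each in-shuffle:
41 → 19 → 38 → 13 → 26 → 52 → 41 → 19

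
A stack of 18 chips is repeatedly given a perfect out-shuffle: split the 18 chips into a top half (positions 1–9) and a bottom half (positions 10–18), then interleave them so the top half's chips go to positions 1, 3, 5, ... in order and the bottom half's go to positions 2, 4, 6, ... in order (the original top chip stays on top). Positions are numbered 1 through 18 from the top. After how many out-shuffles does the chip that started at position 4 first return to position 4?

Follow position 4 under repeated out-shuffles:
4 → 7 → 13 → 8 → 15 → 12 → 6 → 11 → 4
It first returns after 8 out-shuffles.

8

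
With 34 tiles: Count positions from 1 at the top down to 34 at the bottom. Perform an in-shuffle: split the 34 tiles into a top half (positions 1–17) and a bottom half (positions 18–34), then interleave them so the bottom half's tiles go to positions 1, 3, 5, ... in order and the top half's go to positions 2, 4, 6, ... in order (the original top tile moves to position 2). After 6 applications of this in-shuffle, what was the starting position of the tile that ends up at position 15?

Work backwards from position 15, undoing one in-shuffle at a time:
15 ← 25 ← 30 ← 15 ← 25 ← 30 ← 15
So the tile now at position 15 started at position 15.

15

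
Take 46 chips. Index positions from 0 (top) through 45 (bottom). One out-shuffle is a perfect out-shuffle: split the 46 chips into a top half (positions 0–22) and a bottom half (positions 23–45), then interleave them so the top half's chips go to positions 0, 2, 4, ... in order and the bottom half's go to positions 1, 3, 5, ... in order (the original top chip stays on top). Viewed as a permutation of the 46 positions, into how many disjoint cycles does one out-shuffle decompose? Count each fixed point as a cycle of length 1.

Trace each unvisited position around until it returns:
(0) (1 2 4 8 16 32 ... len 12) (3 6 12 24) (5 10 20 40 35 25) (7 14 28 11 22 44 ... len 12) (9 18 36 27) (15 30) (21 42 39 33) ... plus 1 more
9 cycles in total.

9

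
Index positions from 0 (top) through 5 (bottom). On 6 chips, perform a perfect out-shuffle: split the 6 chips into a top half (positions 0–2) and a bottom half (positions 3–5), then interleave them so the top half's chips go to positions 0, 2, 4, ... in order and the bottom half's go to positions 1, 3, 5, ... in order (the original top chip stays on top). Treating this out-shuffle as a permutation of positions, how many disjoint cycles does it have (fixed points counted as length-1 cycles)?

3

Trace each unvisited position around until it returns:
(0) (1 2 4 3) (5)
3 cycles in total.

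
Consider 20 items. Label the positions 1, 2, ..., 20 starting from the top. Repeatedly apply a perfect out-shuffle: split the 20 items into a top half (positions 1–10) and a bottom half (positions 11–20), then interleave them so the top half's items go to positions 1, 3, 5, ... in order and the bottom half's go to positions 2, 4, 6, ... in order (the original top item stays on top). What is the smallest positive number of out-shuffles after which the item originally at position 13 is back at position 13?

Follow position 13 under repeated out-shuffles:
13 → 6 → 11 → 2 → 3 → 5 → 9 → 17 → 14 → 8 → 15 → 10 → 19 → 18 → 16 → 12 → 4 → 7 → 13
It first returns after 18 out-shuffles.

18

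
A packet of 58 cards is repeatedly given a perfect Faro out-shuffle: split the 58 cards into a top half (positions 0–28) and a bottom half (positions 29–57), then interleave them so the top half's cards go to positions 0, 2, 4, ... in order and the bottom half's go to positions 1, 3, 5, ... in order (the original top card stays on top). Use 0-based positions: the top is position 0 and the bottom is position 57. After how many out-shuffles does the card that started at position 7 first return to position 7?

18

Follow position 7 under repeated out-shuffles:
7 → 14 → 28 → 56 → 55 → 53 → 49 → 41 → 25 → 50 → 43 → 29 → 1 → 2 → 4 → 8 → 16 → 32 → 7
It first returns after 18 out-shuffles.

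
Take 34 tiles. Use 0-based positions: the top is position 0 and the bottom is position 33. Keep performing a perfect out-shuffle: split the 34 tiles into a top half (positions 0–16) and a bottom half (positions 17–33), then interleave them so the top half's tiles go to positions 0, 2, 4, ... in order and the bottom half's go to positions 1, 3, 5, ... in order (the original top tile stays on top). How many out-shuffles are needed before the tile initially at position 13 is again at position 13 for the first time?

Follow position 13 under repeated out-shuffles:
13 → 26 → 19 → 5 → 10 → 20 → 7 → 14 → 28 → 23 → 13
It first returns after 10 out-shuffles.

10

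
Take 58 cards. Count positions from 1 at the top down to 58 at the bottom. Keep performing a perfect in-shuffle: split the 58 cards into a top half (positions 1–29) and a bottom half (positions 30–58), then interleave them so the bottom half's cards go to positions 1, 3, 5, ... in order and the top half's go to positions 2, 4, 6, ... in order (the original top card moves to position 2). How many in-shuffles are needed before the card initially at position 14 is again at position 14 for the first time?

58

Follow position 14 under repeated in-shuffles:
14 → 28 → 56 → 53 → 47 → 35 → 11 → 22 → ... → 14 (length 58)
It first returns after 58 in-shuffles.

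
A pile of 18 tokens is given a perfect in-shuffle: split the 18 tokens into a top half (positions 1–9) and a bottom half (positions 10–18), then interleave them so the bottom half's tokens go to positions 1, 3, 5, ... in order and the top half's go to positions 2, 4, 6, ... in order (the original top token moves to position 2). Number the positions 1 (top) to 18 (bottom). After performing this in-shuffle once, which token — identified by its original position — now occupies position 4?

2

Work backwards from position 4, undoing one in-shuffle at a time:
4 ← 2
So the token now at position 4 started at position 2.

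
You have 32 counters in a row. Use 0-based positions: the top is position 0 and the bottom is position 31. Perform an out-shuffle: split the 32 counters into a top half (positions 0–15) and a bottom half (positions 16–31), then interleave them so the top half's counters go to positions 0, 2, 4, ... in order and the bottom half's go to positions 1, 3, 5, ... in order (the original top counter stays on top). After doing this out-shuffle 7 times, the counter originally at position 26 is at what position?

11

Track the counter's position through each out-shuffle:
26 → 21 → 11 → 22 → 13 → 26 → 21 → 11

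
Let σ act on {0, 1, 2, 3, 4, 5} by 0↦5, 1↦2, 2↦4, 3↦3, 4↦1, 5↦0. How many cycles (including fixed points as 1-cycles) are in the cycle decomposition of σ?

Cycle decomposition: (0 5) (1 2 4) (3).
3 cycles.

3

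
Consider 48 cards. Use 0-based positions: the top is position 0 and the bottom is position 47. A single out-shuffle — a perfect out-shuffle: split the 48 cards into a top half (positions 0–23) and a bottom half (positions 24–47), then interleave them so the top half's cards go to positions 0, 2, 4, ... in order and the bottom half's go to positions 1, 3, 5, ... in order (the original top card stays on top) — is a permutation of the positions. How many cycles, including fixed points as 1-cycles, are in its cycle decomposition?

4

Trace each unvisited position around until it returns:
(0) (1 2 4 8 16 32 ... len 23) (5 10 20 40 33 19 ... len 23) (47)
4 cycles in total.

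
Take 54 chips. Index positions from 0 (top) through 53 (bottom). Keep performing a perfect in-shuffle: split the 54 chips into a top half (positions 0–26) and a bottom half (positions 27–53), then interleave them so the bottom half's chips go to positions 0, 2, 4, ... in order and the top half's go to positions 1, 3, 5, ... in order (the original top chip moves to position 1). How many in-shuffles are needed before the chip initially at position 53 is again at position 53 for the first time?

Follow position 53 under repeated in-shuffles:
53 → 52 → 50 → 46 → 38 → 22 → 45 → 36 → 18 → 37 → 20 → 41 → 28 → 2 → 5 → 11 → 23 → 47 → 40 → 26 → 53
It first returns after 20 in-shuffles.

20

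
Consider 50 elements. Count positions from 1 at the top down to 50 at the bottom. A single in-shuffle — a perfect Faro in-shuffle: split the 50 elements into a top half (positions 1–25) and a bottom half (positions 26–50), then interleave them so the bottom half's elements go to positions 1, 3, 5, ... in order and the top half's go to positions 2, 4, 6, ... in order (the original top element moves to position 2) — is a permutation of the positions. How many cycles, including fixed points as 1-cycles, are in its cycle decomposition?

Trace each unvisited position around until it returns:
(1 2 4 8 16 32 13 26) (3 6 12 24 48 45 39 27) (5 10 20 40 29 7 14 28) (9 18 36 21 42 33 15 30) (11 22 44 37 23 46 41 31) (17 34) (19 38 25 50 49 47 43 35)
7 cycles in total.

7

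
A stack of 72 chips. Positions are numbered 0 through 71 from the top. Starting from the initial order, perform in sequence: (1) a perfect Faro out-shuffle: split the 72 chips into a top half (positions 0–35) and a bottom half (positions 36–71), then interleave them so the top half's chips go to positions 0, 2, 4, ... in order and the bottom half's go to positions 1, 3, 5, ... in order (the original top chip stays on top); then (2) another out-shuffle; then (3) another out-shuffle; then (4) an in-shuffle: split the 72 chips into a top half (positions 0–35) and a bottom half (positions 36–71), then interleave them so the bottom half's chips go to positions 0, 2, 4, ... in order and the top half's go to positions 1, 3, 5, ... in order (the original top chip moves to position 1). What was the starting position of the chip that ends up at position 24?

6

Undo the operations in reverse order, starting from position 24:
  undo op 4 (in-shuffle, from bottom half): 24 ← 48
  undo op 3 (out-shuffle, from top half): 48 ← 24
  undo op 2 (out-shuffle, from top half): 24 ← 12
  undo op 1 (out-shuffle, from top half): 12 ← 6
So the chip at position 24 came from original position 6.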